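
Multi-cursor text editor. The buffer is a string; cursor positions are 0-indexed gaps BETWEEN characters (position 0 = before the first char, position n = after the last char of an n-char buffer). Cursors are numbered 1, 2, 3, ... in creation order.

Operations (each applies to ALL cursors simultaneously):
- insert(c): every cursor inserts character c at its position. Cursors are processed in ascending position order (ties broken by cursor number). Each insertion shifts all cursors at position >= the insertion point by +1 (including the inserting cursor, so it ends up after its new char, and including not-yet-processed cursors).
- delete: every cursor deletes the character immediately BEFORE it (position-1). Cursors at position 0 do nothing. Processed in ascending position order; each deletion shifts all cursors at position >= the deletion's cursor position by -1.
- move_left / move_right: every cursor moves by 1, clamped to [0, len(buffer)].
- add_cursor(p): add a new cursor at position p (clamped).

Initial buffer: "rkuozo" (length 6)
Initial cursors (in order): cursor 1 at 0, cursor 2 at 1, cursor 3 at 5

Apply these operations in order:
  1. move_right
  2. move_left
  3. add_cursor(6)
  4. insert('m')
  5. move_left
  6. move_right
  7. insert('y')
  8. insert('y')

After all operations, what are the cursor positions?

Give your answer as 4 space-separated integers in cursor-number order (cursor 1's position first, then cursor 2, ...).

After op 1 (move_right): buffer="rkuozo" (len 6), cursors c1@1 c2@2 c3@6, authorship ......
After op 2 (move_left): buffer="rkuozo" (len 6), cursors c1@0 c2@1 c3@5, authorship ......
After op 3 (add_cursor(6)): buffer="rkuozo" (len 6), cursors c1@0 c2@1 c3@5 c4@6, authorship ......
After op 4 (insert('m')): buffer="mrmkuozmom" (len 10), cursors c1@1 c2@3 c3@8 c4@10, authorship 1.2....3.4
After op 5 (move_left): buffer="mrmkuozmom" (len 10), cursors c1@0 c2@2 c3@7 c4@9, authorship 1.2....3.4
After op 6 (move_right): buffer="mrmkuozmom" (len 10), cursors c1@1 c2@3 c3@8 c4@10, authorship 1.2....3.4
After op 7 (insert('y')): buffer="myrmykuozmyomy" (len 14), cursors c1@2 c2@5 c3@11 c4@14, authorship 11.22....33.44
After op 8 (insert('y')): buffer="myyrmyykuozmyyomyy" (len 18), cursors c1@3 c2@7 c3@14 c4@18, authorship 111.222....333.444

Answer: 3 7 14 18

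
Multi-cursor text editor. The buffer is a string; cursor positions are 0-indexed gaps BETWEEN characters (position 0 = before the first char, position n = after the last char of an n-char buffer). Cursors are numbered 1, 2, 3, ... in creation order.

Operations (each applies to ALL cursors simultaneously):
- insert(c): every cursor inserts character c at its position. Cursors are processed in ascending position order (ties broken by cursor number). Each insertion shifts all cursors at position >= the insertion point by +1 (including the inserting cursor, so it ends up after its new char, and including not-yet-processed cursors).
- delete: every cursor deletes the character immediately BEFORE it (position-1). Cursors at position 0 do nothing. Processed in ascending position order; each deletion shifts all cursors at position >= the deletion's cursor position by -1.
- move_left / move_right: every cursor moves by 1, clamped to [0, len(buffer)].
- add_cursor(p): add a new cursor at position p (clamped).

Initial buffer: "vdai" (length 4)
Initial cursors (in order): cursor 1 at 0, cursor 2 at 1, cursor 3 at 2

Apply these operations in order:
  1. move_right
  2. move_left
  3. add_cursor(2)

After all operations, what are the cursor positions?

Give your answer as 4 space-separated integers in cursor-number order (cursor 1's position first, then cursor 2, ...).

Answer: 0 1 2 2

Derivation:
After op 1 (move_right): buffer="vdai" (len 4), cursors c1@1 c2@2 c3@3, authorship ....
After op 2 (move_left): buffer="vdai" (len 4), cursors c1@0 c2@1 c3@2, authorship ....
After op 3 (add_cursor(2)): buffer="vdai" (len 4), cursors c1@0 c2@1 c3@2 c4@2, authorship ....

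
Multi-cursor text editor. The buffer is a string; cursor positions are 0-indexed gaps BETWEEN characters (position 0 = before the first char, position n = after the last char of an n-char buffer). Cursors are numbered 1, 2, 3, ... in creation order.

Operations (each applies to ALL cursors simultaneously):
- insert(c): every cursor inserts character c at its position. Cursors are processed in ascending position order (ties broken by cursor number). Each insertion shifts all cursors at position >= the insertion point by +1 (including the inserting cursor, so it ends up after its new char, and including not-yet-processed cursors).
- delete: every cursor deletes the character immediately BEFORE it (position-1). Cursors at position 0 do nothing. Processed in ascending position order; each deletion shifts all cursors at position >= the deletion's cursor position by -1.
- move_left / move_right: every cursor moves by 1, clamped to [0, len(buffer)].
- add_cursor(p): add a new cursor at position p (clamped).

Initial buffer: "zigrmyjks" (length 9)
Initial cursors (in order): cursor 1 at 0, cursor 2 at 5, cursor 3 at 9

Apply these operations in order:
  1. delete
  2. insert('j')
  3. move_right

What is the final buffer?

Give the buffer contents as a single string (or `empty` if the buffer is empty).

After op 1 (delete): buffer="zigryjk" (len 7), cursors c1@0 c2@4 c3@7, authorship .......
After op 2 (insert('j')): buffer="jzigrjyjkj" (len 10), cursors c1@1 c2@6 c3@10, authorship 1....2...3
After op 3 (move_right): buffer="jzigrjyjkj" (len 10), cursors c1@2 c2@7 c3@10, authorship 1....2...3

Answer: jzigrjyjkj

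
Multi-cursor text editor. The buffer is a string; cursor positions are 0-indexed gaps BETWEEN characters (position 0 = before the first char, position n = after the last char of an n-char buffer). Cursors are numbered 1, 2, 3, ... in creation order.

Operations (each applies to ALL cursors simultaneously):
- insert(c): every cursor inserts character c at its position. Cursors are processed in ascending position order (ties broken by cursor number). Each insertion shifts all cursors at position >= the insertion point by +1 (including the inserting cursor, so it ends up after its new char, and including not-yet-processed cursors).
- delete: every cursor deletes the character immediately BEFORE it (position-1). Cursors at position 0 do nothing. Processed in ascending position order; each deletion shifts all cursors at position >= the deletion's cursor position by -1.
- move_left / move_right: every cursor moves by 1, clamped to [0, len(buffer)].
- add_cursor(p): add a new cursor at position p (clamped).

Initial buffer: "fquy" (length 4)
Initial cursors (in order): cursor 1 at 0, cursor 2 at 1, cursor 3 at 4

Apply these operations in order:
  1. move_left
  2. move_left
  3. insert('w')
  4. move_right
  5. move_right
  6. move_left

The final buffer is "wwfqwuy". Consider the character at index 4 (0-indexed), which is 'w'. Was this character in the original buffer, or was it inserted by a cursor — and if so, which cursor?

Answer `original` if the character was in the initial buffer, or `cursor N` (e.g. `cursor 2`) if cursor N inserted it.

Answer: cursor 3

Derivation:
After op 1 (move_left): buffer="fquy" (len 4), cursors c1@0 c2@0 c3@3, authorship ....
After op 2 (move_left): buffer="fquy" (len 4), cursors c1@0 c2@0 c3@2, authorship ....
After op 3 (insert('w')): buffer="wwfqwuy" (len 7), cursors c1@2 c2@2 c3@5, authorship 12..3..
After op 4 (move_right): buffer="wwfqwuy" (len 7), cursors c1@3 c2@3 c3@6, authorship 12..3..
After op 5 (move_right): buffer="wwfqwuy" (len 7), cursors c1@4 c2@4 c3@7, authorship 12..3..
After op 6 (move_left): buffer="wwfqwuy" (len 7), cursors c1@3 c2@3 c3@6, authorship 12..3..
Authorship (.=original, N=cursor N): 1 2 . . 3 . .
Index 4: author = 3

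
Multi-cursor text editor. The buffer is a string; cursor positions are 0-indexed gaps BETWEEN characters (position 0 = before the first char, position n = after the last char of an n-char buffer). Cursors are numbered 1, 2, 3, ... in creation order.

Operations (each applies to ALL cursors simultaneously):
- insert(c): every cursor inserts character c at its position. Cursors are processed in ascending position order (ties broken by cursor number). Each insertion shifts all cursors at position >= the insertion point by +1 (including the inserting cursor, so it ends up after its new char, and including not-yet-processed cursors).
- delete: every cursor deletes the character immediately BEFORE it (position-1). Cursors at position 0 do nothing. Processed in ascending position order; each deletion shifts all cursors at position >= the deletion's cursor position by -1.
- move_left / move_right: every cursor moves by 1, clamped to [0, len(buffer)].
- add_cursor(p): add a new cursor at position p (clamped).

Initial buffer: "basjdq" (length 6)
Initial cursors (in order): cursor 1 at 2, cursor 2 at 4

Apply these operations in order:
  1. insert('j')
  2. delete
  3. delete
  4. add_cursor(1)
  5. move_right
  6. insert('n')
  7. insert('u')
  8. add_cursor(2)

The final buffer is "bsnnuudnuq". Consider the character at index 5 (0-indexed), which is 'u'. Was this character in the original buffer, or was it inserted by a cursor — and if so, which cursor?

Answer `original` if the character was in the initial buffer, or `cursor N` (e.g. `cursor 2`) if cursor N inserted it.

Answer: cursor 3

Derivation:
After op 1 (insert('j')): buffer="bajsjjdq" (len 8), cursors c1@3 c2@6, authorship ..1..2..
After op 2 (delete): buffer="basjdq" (len 6), cursors c1@2 c2@4, authorship ......
After op 3 (delete): buffer="bsdq" (len 4), cursors c1@1 c2@2, authorship ....
After op 4 (add_cursor(1)): buffer="bsdq" (len 4), cursors c1@1 c3@1 c2@2, authorship ....
After op 5 (move_right): buffer="bsdq" (len 4), cursors c1@2 c3@2 c2@3, authorship ....
After op 6 (insert('n')): buffer="bsnndnq" (len 7), cursors c1@4 c3@4 c2@6, authorship ..13.2.
After op 7 (insert('u')): buffer="bsnnuudnuq" (len 10), cursors c1@6 c3@6 c2@9, authorship ..1313.22.
After op 8 (add_cursor(2)): buffer="bsnnuudnuq" (len 10), cursors c4@2 c1@6 c3@6 c2@9, authorship ..1313.22.
Authorship (.=original, N=cursor N): . . 1 3 1 3 . 2 2 .
Index 5: author = 3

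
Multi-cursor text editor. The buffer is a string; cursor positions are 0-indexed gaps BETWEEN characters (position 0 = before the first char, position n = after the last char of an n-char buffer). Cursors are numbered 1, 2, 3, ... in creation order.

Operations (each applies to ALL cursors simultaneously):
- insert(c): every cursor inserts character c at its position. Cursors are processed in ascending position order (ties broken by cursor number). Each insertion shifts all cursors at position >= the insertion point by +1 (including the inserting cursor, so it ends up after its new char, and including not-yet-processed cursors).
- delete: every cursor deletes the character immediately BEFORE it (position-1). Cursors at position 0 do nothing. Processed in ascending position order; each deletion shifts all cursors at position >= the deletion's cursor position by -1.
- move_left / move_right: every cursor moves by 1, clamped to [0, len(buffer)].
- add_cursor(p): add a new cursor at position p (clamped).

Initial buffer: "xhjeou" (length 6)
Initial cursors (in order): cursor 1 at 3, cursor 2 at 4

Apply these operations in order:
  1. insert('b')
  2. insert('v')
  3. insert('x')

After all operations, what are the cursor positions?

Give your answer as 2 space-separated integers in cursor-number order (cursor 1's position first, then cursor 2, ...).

After op 1 (insert('b')): buffer="xhjbebou" (len 8), cursors c1@4 c2@6, authorship ...1.2..
After op 2 (insert('v')): buffer="xhjbvebvou" (len 10), cursors c1@5 c2@8, authorship ...11.22..
After op 3 (insert('x')): buffer="xhjbvxebvxou" (len 12), cursors c1@6 c2@10, authorship ...111.222..

Answer: 6 10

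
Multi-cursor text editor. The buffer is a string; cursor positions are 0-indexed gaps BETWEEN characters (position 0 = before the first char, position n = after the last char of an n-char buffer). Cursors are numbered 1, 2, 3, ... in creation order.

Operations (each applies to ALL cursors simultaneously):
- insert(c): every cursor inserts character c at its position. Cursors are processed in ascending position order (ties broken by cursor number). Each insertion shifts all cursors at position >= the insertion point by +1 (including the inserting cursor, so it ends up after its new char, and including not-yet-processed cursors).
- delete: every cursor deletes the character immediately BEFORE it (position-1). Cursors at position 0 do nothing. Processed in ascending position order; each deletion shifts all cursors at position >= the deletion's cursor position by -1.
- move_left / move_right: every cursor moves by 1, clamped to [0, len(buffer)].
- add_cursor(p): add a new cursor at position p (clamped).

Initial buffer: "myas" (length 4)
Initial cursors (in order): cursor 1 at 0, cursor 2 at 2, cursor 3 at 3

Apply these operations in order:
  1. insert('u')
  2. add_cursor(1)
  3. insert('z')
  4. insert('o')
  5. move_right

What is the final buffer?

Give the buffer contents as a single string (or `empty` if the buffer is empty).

Answer: uzzoomyuzoauzos

Derivation:
After op 1 (insert('u')): buffer="umyuaus" (len 7), cursors c1@1 c2@4 c3@6, authorship 1..2.3.
After op 2 (add_cursor(1)): buffer="umyuaus" (len 7), cursors c1@1 c4@1 c2@4 c3@6, authorship 1..2.3.
After op 3 (insert('z')): buffer="uzzmyuzauzs" (len 11), cursors c1@3 c4@3 c2@7 c3@10, authorship 114..22.33.
After op 4 (insert('o')): buffer="uzzoomyuzoauzos" (len 15), cursors c1@5 c4@5 c2@10 c3@14, authorship 11414..222.333.
After op 5 (move_right): buffer="uzzoomyuzoauzos" (len 15), cursors c1@6 c4@6 c2@11 c3@15, authorship 11414..222.333.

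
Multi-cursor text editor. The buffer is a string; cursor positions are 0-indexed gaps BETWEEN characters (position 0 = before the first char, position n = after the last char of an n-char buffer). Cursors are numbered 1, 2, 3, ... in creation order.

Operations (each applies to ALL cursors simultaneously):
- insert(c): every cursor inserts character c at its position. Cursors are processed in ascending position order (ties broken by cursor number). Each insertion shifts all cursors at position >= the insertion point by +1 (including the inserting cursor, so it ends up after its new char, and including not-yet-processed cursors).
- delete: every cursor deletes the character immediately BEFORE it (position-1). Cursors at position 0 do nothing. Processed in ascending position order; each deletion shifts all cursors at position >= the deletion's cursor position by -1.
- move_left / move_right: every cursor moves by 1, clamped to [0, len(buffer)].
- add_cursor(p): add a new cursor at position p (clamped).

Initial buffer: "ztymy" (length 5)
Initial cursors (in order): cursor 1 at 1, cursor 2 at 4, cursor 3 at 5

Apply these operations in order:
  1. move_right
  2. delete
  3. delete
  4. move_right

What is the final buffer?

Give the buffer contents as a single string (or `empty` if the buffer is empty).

Answer: empty

Derivation:
After op 1 (move_right): buffer="ztymy" (len 5), cursors c1@2 c2@5 c3@5, authorship .....
After op 2 (delete): buffer="zy" (len 2), cursors c1@1 c2@2 c3@2, authorship ..
After op 3 (delete): buffer="" (len 0), cursors c1@0 c2@0 c3@0, authorship 
After op 4 (move_right): buffer="" (len 0), cursors c1@0 c2@0 c3@0, authorship 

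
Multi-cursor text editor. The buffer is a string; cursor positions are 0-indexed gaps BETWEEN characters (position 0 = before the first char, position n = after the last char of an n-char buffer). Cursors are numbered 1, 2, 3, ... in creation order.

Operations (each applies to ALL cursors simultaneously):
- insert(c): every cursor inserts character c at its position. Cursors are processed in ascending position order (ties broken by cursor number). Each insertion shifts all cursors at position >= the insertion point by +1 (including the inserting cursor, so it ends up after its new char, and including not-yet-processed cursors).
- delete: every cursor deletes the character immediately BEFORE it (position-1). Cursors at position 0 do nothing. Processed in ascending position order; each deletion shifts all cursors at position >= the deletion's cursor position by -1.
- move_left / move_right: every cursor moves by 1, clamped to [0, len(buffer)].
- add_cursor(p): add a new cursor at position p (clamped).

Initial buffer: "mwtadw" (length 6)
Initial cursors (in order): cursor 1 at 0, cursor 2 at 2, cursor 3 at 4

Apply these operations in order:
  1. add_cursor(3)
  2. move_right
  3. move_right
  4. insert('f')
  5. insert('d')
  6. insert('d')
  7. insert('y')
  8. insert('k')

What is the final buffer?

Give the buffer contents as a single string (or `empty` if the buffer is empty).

Answer: mwfddyktafddykdfddykwfddyk

Derivation:
After op 1 (add_cursor(3)): buffer="mwtadw" (len 6), cursors c1@0 c2@2 c4@3 c3@4, authorship ......
After op 2 (move_right): buffer="mwtadw" (len 6), cursors c1@1 c2@3 c4@4 c3@5, authorship ......
After op 3 (move_right): buffer="mwtadw" (len 6), cursors c1@2 c2@4 c4@5 c3@6, authorship ......
After op 4 (insert('f')): buffer="mwftafdfwf" (len 10), cursors c1@3 c2@6 c4@8 c3@10, authorship ..1..2.4.3
After op 5 (insert('d')): buffer="mwfdtafddfdwfd" (len 14), cursors c1@4 c2@8 c4@11 c3@14, authorship ..11..22.44.33
After op 6 (insert('d')): buffer="mwfddtafdddfddwfdd" (len 18), cursors c1@5 c2@10 c4@14 c3@18, authorship ..111..222.444.333
After op 7 (insert('y')): buffer="mwfddytafddydfddywfddy" (len 22), cursors c1@6 c2@12 c4@17 c3@22, authorship ..1111..2222.4444.3333
After op 8 (insert('k')): buffer="mwfddyktafddykdfddykwfddyk" (len 26), cursors c1@7 c2@14 c4@20 c3@26, authorship ..11111..22222.44444.33333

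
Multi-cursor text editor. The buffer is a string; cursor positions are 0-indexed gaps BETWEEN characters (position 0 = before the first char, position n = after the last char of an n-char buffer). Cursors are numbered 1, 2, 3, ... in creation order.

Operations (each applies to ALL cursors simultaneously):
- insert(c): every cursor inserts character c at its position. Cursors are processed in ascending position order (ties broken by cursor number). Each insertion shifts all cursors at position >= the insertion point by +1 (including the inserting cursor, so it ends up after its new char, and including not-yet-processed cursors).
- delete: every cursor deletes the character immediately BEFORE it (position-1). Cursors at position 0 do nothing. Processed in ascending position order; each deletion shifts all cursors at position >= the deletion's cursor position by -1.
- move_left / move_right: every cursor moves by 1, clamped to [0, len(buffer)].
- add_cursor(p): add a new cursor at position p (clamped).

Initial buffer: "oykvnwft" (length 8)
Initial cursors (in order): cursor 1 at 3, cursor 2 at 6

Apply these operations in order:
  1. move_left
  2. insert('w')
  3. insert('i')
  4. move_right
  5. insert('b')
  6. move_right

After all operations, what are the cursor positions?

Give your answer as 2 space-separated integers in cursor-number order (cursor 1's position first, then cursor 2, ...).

Answer: 7 13

Derivation:
After op 1 (move_left): buffer="oykvnwft" (len 8), cursors c1@2 c2@5, authorship ........
After op 2 (insert('w')): buffer="oywkvnwwft" (len 10), cursors c1@3 c2@7, authorship ..1...2...
After op 3 (insert('i')): buffer="oywikvnwiwft" (len 12), cursors c1@4 c2@9, authorship ..11...22...
After op 4 (move_right): buffer="oywikvnwiwft" (len 12), cursors c1@5 c2@10, authorship ..11...22...
After op 5 (insert('b')): buffer="oywikbvnwiwbft" (len 14), cursors c1@6 c2@12, authorship ..11.1..22.2..
After op 6 (move_right): buffer="oywikbvnwiwbft" (len 14), cursors c1@7 c2@13, authorship ..11.1..22.2..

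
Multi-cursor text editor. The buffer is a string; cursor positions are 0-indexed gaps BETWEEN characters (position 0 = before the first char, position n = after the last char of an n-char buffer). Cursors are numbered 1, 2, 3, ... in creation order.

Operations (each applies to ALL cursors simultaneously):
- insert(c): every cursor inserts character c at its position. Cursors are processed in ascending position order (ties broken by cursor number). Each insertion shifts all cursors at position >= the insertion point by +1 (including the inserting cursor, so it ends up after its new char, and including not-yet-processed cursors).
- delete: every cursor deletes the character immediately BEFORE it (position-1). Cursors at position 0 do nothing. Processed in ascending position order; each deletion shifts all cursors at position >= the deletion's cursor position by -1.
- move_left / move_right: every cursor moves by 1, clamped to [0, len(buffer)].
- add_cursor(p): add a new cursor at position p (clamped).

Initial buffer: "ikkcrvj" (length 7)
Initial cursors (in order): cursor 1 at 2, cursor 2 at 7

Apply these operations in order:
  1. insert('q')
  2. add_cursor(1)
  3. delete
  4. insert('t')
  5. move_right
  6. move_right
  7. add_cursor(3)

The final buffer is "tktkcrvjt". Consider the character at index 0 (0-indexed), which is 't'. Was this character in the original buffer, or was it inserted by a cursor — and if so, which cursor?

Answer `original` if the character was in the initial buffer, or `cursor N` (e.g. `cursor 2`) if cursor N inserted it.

After op 1 (insert('q')): buffer="ikqkcrvjq" (len 9), cursors c1@3 c2@9, authorship ..1.....2
After op 2 (add_cursor(1)): buffer="ikqkcrvjq" (len 9), cursors c3@1 c1@3 c2@9, authorship ..1.....2
After op 3 (delete): buffer="kkcrvj" (len 6), cursors c3@0 c1@1 c2@6, authorship ......
After op 4 (insert('t')): buffer="tktkcrvjt" (len 9), cursors c3@1 c1@3 c2@9, authorship 3.1.....2
After op 5 (move_right): buffer="tktkcrvjt" (len 9), cursors c3@2 c1@4 c2@9, authorship 3.1.....2
After op 6 (move_right): buffer="tktkcrvjt" (len 9), cursors c3@3 c1@5 c2@9, authorship 3.1.....2
After op 7 (add_cursor(3)): buffer="tktkcrvjt" (len 9), cursors c3@3 c4@3 c1@5 c2@9, authorship 3.1.....2
Authorship (.=original, N=cursor N): 3 . 1 . . . . . 2
Index 0: author = 3

Answer: cursor 3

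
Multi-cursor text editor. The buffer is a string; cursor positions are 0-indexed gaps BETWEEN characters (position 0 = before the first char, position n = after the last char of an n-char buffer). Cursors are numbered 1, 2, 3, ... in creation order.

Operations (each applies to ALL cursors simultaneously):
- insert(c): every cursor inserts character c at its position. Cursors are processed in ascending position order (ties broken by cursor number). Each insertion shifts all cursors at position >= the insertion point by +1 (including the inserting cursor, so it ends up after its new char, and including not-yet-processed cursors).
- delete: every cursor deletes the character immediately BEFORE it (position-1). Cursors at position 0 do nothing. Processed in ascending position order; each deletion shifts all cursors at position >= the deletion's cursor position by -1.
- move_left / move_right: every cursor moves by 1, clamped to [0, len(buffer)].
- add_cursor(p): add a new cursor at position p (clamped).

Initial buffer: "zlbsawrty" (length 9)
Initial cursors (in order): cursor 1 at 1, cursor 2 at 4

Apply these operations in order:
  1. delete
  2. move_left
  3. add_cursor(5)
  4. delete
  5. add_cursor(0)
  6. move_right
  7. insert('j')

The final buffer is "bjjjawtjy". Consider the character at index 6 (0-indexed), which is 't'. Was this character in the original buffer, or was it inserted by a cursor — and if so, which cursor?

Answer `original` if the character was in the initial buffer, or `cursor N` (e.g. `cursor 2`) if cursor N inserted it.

After op 1 (delete): buffer="lbawrty" (len 7), cursors c1@0 c2@2, authorship .......
After op 2 (move_left): buffer="lbawrty" (len 7), cursors c1@0 c2@1, authorship .......
After op 3 (add_cursor(5)): buffer="lbawrty" (len 7), cursors c1@0 c2@1 c3@5, authorship .......
After op 4 (delete): buffer="bawty" (len 5), cursors c1@0 c2@0 c3@3, authorship .....
After op 5 (add_cursor(0)): buffer="bawty" (len 5), cursors c1@0 c2@0 c4@0 c3@3, authorship .....
After op 6 (move_right): buffer="bawty" (len 5), cursors c1@1 c2@1 c4@1 c3@4, authorship .....
After op 7 (insert('j')): buffer="bjjjawtjy" (len 9), cursors c1@4 c2@4 c4@4 c3@8, authorship .124...3.
Authorship (.=original, N=cursor N): . 1 2 4 . . . 3 .
Index 6: author = original

Answer: original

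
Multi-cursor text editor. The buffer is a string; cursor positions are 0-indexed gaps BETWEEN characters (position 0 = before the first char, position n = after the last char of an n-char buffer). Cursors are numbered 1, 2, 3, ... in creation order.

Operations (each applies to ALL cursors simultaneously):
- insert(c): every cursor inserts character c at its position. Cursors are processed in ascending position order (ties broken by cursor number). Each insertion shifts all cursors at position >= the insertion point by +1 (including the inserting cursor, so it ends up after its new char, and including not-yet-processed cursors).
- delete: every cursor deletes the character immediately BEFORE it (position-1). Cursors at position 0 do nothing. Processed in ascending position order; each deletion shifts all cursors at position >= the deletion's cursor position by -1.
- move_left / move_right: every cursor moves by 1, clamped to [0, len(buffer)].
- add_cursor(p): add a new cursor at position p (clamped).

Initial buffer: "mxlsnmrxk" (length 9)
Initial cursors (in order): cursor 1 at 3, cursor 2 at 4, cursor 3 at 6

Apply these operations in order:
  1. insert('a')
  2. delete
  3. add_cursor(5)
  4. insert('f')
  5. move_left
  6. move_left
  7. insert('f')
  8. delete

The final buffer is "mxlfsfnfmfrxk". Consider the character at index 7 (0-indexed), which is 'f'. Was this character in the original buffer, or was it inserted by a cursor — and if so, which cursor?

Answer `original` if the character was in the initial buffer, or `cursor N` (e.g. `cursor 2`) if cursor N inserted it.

Answer: cursor 4

Derivation:
After op 1 (insert('a')): buffer="mxlasanmarxk" (len 12), cursors c1@4 c2@6 c3@9, authorship ...1.2..3...
After op 2 (delete): buffer="mxlsnmrxk" (len 9), cursors c1@3 c2@4 c3@6, authorship .........
After op 3 (add_cursor(5)): buffer="mxlsnmrxk" (len 9), cursors c1@3 c2@4 c4@5 c3@6, authorship .........
After op 4 (insert('f')): buffer="mxlfsfnfmfrxk" (len 13), cursors c1@4 c2@6 c4@8 c3@10, authorship ...1.2.4.3...
After op 5 (move_left): buffer="mxlfsfnfmfrxk" (len 13), cursors c1@3 c2@5 c4@7 c3@9, authorship ...1.2.4.3...
After op 6 (move_left): buffer="mxlfsfnfmfrxk" (len 13), cursors c1@2 c2@4 c4@6 c3@8, authorship ...1.2.4.3...
After op 7 (insert('f')): buffer="mxflffsffnffmfrxk" (len 17), cursors c1@3 c2@6 c4@9 c3@12, authorship ..1.12.24.43.3...
After op 8 (delete): buffer="mxlfsfnfmfrxk" (len 13), cursors c1@2 c2@4 c4@6 c3@8, authorship ...1.2.4.3...
Authorship (.=original, N=cursor N): . . . 1 . 2 . 4 . 3 . . .
Index 7: author = 4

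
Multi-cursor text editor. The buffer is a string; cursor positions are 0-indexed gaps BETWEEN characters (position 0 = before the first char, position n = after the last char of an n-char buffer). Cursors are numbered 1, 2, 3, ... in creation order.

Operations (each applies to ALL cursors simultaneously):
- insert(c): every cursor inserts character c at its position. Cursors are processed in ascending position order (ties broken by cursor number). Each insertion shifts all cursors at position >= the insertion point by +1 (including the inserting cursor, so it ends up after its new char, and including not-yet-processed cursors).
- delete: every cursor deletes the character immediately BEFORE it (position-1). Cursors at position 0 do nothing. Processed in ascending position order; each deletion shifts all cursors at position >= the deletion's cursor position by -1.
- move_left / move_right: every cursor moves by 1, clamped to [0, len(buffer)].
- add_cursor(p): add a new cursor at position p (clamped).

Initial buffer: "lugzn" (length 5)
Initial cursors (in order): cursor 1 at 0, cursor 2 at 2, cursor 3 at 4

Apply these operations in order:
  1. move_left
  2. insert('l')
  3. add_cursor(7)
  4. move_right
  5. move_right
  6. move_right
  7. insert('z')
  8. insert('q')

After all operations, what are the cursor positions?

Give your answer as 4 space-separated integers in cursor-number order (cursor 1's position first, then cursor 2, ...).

After op 1 (move_left): buffer="lugzn" (len 5), cursors c1@0 c2@1 c3@3, authorship .....
After op 2 (insert('l')): buffer="llluglzn" (len 8), cursors c1@1 c2@3 c3@6, authorship 1.2..3..
After op 3 (add_cursor(7)): buffer="llluglzn" (len 8), cursors c1@1 c2@3 c3@6 c4@7, authorship 1.2..3..
After op 4 (move_right): buffer="llluglzn" (len 8), cursors c1@2 c2@4 c3@7 c4@8, authorship 1.2..3..
After op 5 (move_right): buffer="llluglzn" (len 8), cursors c1@3 c2@5 c3@8 c4@8, authorship 1.2..3..
After op 6 (move_right): buffer="llluglzn" (len 8), cursors c1@4 c2@6 c3@8 c4@8, authorship 1.2..3..
After op 7 (insert('z')): buffer="llluzglzznzz" (len 12), cursors c1@5 c2@8 c3@12 c4@12, authorship 1.2.1.32..34
After op 8 (insert('q')): buffer="llluzqglzqznzzqq" (len 16), cursors c1@6 c2@10 c3@16 c4@16, authorship 1.2.11.322..3434

Answer: 6 10 16 16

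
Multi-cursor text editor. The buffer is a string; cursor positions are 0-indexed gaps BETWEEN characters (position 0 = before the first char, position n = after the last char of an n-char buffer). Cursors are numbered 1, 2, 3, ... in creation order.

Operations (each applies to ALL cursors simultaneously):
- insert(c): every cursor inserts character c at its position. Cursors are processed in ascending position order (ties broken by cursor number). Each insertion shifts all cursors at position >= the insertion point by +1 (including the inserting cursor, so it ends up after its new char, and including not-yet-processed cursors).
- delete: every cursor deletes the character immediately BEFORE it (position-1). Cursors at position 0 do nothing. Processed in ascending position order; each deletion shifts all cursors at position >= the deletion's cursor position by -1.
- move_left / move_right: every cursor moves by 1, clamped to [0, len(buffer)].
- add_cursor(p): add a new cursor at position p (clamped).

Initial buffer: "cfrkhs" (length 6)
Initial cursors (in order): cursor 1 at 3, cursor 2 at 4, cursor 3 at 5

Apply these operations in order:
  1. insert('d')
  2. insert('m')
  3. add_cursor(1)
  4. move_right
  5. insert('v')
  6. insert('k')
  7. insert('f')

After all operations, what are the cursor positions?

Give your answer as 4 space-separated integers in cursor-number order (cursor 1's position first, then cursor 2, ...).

Answer: 12 18 24 5

Derivation:
After op 1 (insert('d')): buffer="cfrdkdhds" (len 9), cursors c1@4 c2@6 c3@8, authorship ...1.2.3.
After op 2 (insert('m')): buffer="cfrdmkdmhdms" (len 12), cursors c1@5 c2@8 c3@11, authorship ...11.22.33.
After op 3 (add_cursor(1)): buffer="cfrdmkdmhdms" (len 12), cursors c4@1 c1@5 c2@8 c3@11, authorship ...11.22.33.
After op 4 (move_right): buffer="cfrdmkdmhdms" (len 12), cursors c4@2 c1@6 c2@9 c3@12, authorship ...11.22.33.
After op 5 (insert('v')): buffer="cfvrdmkvdmhvdmsv" (len 16), cursors c4@3 c1@8 c2@12 c3@16, authorship ..4.11.122.233.3
After op 6 (insert('k')): buffer="cfvkrdmkvkdmhvkdmsvk" (len 20), cursors c4@4 c1@10 c2@15 c3@20, authorship ..44.11.1122.2233.33
After op 7 (insert('f')): buffer="cfvkfrdmkvkfdmhvkfdmsvkf" (len 24), cursors c4@5 c1@12 c2@18 c3@24, authorship ..444.11.11122.22233.333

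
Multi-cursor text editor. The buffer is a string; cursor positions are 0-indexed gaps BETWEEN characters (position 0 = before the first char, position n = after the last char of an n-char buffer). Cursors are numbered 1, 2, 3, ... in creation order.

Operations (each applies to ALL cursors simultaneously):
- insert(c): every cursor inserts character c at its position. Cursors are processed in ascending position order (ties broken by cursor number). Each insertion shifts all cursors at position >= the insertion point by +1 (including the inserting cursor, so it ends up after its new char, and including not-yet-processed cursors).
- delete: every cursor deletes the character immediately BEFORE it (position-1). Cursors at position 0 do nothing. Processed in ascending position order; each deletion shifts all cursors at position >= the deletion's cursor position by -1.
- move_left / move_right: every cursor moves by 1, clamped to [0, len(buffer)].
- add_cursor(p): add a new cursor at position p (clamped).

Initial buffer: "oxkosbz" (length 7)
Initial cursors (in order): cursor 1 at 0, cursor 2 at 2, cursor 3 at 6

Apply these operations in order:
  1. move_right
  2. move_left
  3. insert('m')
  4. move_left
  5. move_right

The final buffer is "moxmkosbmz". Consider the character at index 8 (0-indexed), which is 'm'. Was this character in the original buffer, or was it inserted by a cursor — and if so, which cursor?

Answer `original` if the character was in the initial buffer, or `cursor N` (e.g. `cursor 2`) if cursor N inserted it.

Answer: cursor 3

Derivation:
After op 1 (move_right): buffer="oxkosbz" (len 7), cursors c1@1 c2@3 c3@7, authorship .......
After op 2 (move_left): buffer="oxkosbz" (len 7), cursors c1@0 c2@2 c3@6, authorship .......
After op 3 (insert('m')): buffer="moxmkosbmz" (len 10), cursors c1@1 c2@4 c3@9, authorship 1..2....3.
After op 4 (move_left): buffer="moxmkosbmz" (len 10), cursors c1@0 c2@3 c3@8, authorship 1..2....3.
After op 5 (move_right): buffer="moxmkosbmz" (len 10), cursors c1@1 c2@4 c3@9, authorship 1..2....3.
Authorship (.=original, N=cursor N): 1 . . 2 . . . . 3 .
Index 8: author = 3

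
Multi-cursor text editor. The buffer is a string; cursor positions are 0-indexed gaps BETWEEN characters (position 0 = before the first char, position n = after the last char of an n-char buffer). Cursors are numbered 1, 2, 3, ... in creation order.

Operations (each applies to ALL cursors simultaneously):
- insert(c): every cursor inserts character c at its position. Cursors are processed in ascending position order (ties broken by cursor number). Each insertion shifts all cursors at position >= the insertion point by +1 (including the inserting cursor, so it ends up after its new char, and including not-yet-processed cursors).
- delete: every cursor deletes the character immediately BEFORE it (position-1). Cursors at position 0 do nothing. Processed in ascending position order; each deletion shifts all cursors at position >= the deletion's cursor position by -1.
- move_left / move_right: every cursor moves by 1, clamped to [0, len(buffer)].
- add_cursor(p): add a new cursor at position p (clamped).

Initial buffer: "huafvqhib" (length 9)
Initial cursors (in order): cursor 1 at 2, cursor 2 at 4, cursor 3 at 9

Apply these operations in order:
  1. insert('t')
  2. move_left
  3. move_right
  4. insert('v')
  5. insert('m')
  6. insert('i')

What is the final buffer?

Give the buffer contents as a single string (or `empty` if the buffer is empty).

Answer: hutvmiaftvmivqhibtvmi

Derivation:
After op 1 (insert('t')): buffer="hutaftvqhibt" (len 12), cursors c1@3 c2@6 c3@12, authorship ..1..2.....3
After op 2 (move_left): buffer="hutaftvqhibt" (len 12), cursors c1@2 c2@5 c3@11, authorship ..1..2.....3
After op 3 (move_right): buffer="hutaftvqhibt" (len 12), cursors c1@3 c2@6 c3@12, authorship ..1..2.....3
After op 4 (insert('v')): buffer="hutvaftvvqhibtv" (len 15), cursors c1@4 c2@8 c3@15, authorship ..11..22.....33
After op 5 (insert('m')): buffer="hutvmaftvmvqhibtvm" (len 18), cursors c1@5 c2@10 c3@18, authorship ..111..222.....333
After op 6 (insert('i')): buffer="hutvmiaftvmivqhibtvmi" (len 21), cursors c1@6 c2@12 c3@21, authorship ..1111..2222.....3333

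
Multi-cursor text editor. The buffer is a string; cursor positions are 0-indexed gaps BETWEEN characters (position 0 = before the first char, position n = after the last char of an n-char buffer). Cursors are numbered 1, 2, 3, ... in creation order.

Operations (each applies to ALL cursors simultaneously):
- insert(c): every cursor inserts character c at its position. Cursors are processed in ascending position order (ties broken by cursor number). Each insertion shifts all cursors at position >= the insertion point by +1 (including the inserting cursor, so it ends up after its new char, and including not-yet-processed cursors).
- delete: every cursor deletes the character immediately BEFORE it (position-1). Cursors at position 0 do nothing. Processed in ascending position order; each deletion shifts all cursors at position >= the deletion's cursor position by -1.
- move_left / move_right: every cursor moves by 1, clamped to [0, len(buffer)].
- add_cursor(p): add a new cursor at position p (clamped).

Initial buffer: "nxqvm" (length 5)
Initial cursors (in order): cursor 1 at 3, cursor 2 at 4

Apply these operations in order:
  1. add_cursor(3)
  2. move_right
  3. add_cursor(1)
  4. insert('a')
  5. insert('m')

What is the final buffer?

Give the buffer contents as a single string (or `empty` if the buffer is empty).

After op 1 (add_cursor(3)): buffer="nxqvm" (len 5), cursors c1@3 c3@3 c2@4, authorship .....
After op 2 (move_right): buffer="nxqvm" (len 5), cursors c1@4 c3@4 c2@5, authorship .....
After op 3 (add_cursor(1)): buffer="nxqvm" (len 5), cursors c4@1 c1@4 c3@4 c2@5, authorship .....
After op 4 (insert('a')): buffer="naxqvaama" (len 9), cursors c4@2 c1@7 c3@7 c2@9, authorship .4...13.2
After op 5 (insert('m')): buffer="namxqvaammmam" (len 13), cursors c4@3 c1@10 c3@10 c2@13, authorship .44...1313.22

Answer: namxqvaammmam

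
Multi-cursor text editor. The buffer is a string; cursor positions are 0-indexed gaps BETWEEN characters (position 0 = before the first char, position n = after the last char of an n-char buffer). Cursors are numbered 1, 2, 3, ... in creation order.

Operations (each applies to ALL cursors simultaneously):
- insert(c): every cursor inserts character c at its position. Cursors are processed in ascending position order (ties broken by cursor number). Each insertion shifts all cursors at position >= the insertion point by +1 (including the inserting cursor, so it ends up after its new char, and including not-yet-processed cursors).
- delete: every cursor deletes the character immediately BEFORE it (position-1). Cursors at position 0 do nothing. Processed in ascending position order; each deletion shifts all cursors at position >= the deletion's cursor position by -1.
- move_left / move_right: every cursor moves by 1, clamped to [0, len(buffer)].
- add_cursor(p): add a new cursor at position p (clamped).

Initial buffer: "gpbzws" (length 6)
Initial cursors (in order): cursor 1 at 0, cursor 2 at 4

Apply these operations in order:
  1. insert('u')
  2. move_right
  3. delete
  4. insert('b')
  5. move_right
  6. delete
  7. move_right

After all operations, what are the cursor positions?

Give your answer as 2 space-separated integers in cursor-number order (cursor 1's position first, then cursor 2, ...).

Answer: 3 6

Derivation:
After op 1 (insert('u')): buffer="ugpbzuws" (len 8), cursors c1@1 c2@6, authorship 1....2..
After op 2 (move_right): buffer="ugpbzuws" (len 8), cursors c1@2 c2@7, authorship 1....2..
After op 3 (delete): buffer="upbzus" (len 6), cursors c1@1 c2@5, authorship 1...2.
After op 4 (insert('b')): buffer="ubpbzubs" (len 8), cursors c1@2 c2@7, authorship 11...22.
After op 5 (move_right): buffer="ubpbzubs" (len 8), cursors c1@3 c2@8, authorship 11...22.
After op 6 (delete): buffer="ubbzub" (len 6), cursors c1@2 c2@6, authorship 11..22
After op 7 (move_right): buffer="ubbzub" (len 6), cursors c1@3 c2@6, authorship 11..22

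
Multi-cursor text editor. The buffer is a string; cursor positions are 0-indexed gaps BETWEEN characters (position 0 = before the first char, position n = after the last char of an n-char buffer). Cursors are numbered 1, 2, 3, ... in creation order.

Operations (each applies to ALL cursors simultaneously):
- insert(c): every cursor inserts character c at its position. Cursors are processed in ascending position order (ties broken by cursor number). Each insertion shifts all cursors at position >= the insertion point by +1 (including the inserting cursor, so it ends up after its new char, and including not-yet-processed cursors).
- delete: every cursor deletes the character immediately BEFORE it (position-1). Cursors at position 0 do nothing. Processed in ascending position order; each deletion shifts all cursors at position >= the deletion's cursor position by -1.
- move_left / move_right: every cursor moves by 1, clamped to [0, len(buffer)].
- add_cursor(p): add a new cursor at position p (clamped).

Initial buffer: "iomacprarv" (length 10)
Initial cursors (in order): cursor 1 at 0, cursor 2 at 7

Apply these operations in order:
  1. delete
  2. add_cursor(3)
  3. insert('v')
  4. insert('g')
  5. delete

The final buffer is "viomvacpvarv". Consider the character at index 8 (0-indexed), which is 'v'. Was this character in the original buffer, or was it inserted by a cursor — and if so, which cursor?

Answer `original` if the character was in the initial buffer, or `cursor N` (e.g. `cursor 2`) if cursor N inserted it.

After op 1 (delete): buffer="iomacparv" (len 9), cursors c1@0 c2@6, authorship .........
After op 2 (add_cursor(3)): buffer="iomacparv" (len 9), cursors c1@0 c3@3 c2@6, authorship .........
After op 3 (insert('v')): buffer="viomvacpvarv" (len 12), cursors c1@1 c3@5 c2@9, authorship 1...3...2...
After op 4 (insert('g')): buffer="vgiomvgacpvgarv" (len 15), cursors c1@2 c3@7 c2@12, authorship 11...33...22...
After op 5 (delete): buffer="viomvacpvarv" (len 12), cursors c1@1 c3@5 c2@9, authorship 1...3...2...
Authorship (.=original, N=cursor N): 1 . . . 3 . . . 2 . . .
Index 8: author = 2

Answer: cursor 2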